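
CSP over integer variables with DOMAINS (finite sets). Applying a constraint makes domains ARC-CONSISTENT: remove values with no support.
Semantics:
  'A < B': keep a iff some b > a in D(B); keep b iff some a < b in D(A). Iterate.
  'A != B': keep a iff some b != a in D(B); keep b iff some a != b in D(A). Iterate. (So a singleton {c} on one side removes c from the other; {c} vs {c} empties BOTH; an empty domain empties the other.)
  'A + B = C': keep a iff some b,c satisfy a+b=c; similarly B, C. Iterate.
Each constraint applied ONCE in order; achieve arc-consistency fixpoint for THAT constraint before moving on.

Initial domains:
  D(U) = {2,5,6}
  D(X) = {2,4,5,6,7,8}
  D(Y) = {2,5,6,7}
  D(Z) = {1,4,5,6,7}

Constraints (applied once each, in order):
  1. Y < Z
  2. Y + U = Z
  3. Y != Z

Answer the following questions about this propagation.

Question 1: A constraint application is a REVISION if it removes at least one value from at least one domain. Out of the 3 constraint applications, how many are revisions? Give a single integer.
Constraint 1 (Y < Z) on D(Y)={2,5,6,7} D(Z)={1,4,5,6,7}: Y {2,5,6,7}->{2,5,6}; Z {1,4,5,6,7}->{4,5,6,7} => REVISION
Constraint 2 (Y + U = Z) on D(Y)={2,5,6} D(U)={2,5,6} D(Z)={4,5,6,7}: Y {2,5,6}->{2,5}; U {2,5,6}->{2,5}; Z {4,5,6,7}->{4,7} => REVISION
Constraint 3 (Y != Z) on D(Y)={2,5} D(Z)={4,7}: no change => not a revision
Total revisions = 2

Answer: 2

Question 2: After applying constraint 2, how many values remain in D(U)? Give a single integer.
Constraint 1 (Y < Z) on D(Y)={2,5,6,7} D(Z)={1,4,5,6,7}: Y {2,5,6,7}->{2,5,6}; Z {1,4,5,6,7}->{4,5,6,7}
Constraint 2 (Y + U = Z) on D(Y)={2,5,6} D(U)={2,5,6} D(Z)={4,5,6,7}: Y {2,5,6}->{2,5}; U {2,5,6}->{2,5}; Z {4,5,6,7}->{4,7}
So after constraint 2: D(U)={2,5}, size = 2

Answer: 2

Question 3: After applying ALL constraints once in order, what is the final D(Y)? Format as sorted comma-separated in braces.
Constraint 1 (Y < Z) on D(Y)={2,5,6,7} D(Z)={1,4,5,6,7}: Y {2,5,6,7}->{2,5,6}; Z {1,4,5,6,7}->{4,5,6,7}
Constraint 2 (Y + U = Z) on D(Y)={2,5,6} D(U)={2,5,6} D(Z)={4,5,6,7}: Y {2,5,6}->{2,5}; U {2,5,6}->{2,5}; Z {4,5,6,7}->{4,7}
Constraint 3 (Y != Z) on D(Y)={2,5} D(Z)={4,7}: no change
So after all 3 constraints: D(Y) = {2,5}

Answer: {2,5}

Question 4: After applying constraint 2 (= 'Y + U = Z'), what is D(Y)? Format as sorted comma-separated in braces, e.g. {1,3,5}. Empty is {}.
Constraint 1 (Y < Z) on D(Y)={2,5,6,7} D(Z)={1,4,5,6,7}: Y {2,5,6,7}->{2,5,6}; Z {1,4,5,6,7}->{4,5,6,7}
Constraint 2 (Y + U = Z) on D(Y)={2,5,6} D(U)={2,5,6} D(Z)={4,5,6,7}: Y {2,5,6}->{2,5}; U {2,5,6}->{2,5}; Z {4,5,6,7}->{4,7}
So after constraint 2: D(Y) = {2,5}

Answer: {2,5}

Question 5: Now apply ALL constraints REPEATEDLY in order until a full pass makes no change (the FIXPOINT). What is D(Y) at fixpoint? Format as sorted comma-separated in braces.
pass 0 (initial): D(Y)={2,5,6,7}
pass 1: U {2,5,6}->{2,5}; Y {2,5,6,7}->{2,5}; Z {1,4,5,6,7}->{4,7}
pass 2: no change
Fixpoint after 2 passes: D(Y) = {2,5}

Answer: {2,5}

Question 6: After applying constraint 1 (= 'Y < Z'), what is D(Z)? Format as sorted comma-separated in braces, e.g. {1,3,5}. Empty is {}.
Answer: {4,5,6,7}

Derivation:
Constraint 1 (Y < Z) on D(Y)={2,5,6,7} D(Z)={1,4,5,6,7}: Y {2,5,6,7}->{2,5,6}; Z {1,4,5,6,7}->{4,5,6,7}
So after constraint 1: D(Z) = {4,5,6,7}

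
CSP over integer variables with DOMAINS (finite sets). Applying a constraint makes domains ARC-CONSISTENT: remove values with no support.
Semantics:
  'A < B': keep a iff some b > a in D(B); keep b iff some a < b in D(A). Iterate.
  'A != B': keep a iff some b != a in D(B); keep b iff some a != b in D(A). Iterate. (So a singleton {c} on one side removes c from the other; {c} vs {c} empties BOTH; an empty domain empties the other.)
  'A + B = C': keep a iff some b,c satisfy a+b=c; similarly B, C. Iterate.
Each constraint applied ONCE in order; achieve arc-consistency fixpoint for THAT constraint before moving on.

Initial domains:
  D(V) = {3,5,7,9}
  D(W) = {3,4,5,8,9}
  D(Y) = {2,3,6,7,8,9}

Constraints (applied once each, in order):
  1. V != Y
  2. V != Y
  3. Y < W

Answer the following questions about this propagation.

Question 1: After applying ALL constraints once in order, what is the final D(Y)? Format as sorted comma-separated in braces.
Constraint 1 (V != Y) on D(V)={3,5,7,9} D(Y)={2,3,6,7,8,9}: no change
Constraint 2 (V != Y) on D(V)={3,5,7,9} D(Y)={2,3,6,7,8,9}: no change
Constraint 3 (Y < W) on D(Y)={2,3,6,7,8,9} D(W)={3,4,5,8,9}: Y {2,3,6,7,8,9}->{2,3,6,7,8}
So after all 3 constraints: D(Y) = {2,3,6,7,8}

Answer: {2,3,6,7,8}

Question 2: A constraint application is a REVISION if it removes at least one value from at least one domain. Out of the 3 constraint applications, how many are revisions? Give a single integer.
Answer: 1

Derivation:
Constraint 1 (V != Y) on D(V)={3,5,7,9} D(Y)={2,3,6,7,8,9}: no change => not a revision
Constraint 2 (V != Y) on D(V)={3,5,7,9} D(Y)={2,3,6,7,8,9}: no change => not a revision
Constraint 3 (Y < W) on D(Y)={2,3,6,7,8,9} D(W)={3,4,5,8,9}: Y {2,3,6,7,8,9}->{2,3,6,7,8} => REVISION
Total revisions = 1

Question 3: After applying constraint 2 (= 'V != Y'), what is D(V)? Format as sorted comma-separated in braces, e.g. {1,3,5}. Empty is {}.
Answer: {3,5,7,9}

Derivation:
Constraint 1 (V != Y) on D(V)={3,5,7,9} D(Y)={2,3,6,7,8,9}: no change
Constraint 2 (V != Y) on D(V)={3,5,7,9} D(Y)={2,3,6,7,8,9}: no change
So after constraint 2: D(V) = {3,5,7,9}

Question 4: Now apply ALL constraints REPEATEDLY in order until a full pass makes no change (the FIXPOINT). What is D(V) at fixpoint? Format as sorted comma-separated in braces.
pass 0 (initial): D(V)={3,5,7,9}
pass 1: Y {2,3,6,7,8,9}->{2,3,6,7,8}
pass 2: no change
Fixpoint after 2 passes: D(V) = {3,5,7,9}

Answer: {3,5,7,9}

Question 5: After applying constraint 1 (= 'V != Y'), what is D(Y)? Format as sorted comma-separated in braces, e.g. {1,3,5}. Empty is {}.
Constraint 1 (V != Y) on D(V)={3,5,7,9} D(Y)={2,3,6,7,8,9}: no change
So after constraint 1: D(Y) = {2,3,6,7,8,9}

Answer: {2,3,6,7,8,9}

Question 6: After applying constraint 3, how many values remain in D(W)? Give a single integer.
Answer: 5

Derivation:
Constraint 1 (V != Y) on D(V)={3,5,7,9} D(Y)={2,3,6,7,8,9}: no change
Constraint 2 (V != Y) on D(V)={3,5,7,9} D(Y)={2,3,6,7,8,9}: no change
Constraint 3 (Y < W) on D(Y)={2,3,6,7,8,9} D(W)={3,4,5,8,9}: Y {2,3,6,7,8,9}->{2,3,6,7,8}
So after constraint 3: D(W)={3,4,5,8,9}, size = 5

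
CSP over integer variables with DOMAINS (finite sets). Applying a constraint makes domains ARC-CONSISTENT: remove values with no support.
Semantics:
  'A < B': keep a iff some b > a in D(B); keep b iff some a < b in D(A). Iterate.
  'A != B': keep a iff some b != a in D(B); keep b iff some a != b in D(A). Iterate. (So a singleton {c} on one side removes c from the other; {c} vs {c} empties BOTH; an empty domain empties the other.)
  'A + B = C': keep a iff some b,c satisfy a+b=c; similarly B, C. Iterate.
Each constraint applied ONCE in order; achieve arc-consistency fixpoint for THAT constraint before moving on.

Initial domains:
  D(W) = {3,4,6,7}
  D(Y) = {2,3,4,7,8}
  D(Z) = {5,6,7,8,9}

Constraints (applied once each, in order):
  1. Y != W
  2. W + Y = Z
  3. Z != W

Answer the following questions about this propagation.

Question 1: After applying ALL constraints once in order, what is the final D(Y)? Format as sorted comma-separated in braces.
Answer: {2,3,4}

Derivation:
Constraint 1 (Y != W) on D(Y)={2,3,4,7,8} D(W)={3,4,6,7}: no change
Constraint 2 (W + Y = Z) on D(W)={3,4,6,7} D(Y)={2,3,4,7,8} D(Z)={5,6,7,8,9}: Y {2,3,4,7,8}->{2,3,4}
Constraint 3 (Z != W) on D(Z)={5,6,7,8,9} D(W)={3,4,6,7}: no change
So after all 3 constraints: D(Y) = {2,3,4}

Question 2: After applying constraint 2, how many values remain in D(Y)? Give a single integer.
Answer: 3

Derivation:
Constraint 1 (Y != W) on D(Y)={2,3,4,7,8} D(W)={3,4,6,7}: no change
Constraint 2 (W + Y = Z) on D(W)={3,4,6,7} D(Y)={2,3,4,7,8} D(Z)={5,6,7,8,9}: Y {2,3,4,7,8}->{2,3,4}
So after constraint 2: D(Y)={2,3,4}, size = 3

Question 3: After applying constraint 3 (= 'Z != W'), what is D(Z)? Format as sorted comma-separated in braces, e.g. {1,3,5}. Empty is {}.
Constraint 1 (Y != W) on D(Y)={2,3,4,7,8} D(W)={3,4,6,7}: no change
Constraint 2 (W + Y = Z) on D(W)={3,4,6,7} D(Y)={2,3,4,7,8} D(Z)={5,6,7,8,9}: Y {2,3,4,7,8}->{2,3,4}
Constraint 3 (Z != W) on D(Z)={5,6,7,8,9} D(W)={3,4,6,7}: no change
So after constraint 3: D(Z) = {5,6,7,8,9}

Answer: {5,6,7,8,9}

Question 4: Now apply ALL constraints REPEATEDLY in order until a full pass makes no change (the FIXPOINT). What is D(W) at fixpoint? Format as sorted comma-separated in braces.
Answer: {3,4,6,7}

Derivation:
pass 0 (initial): D(W)={3,4,6,7}
pass 1: Y {2,3,4,7,8}->{2,3,4}
pass 2: no change
Fixpoint after 2 passes: D(W) = {3,4,6,7}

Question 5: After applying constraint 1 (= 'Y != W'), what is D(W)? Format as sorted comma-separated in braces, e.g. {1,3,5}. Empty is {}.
Answer: {3,4,6,7}

Derivation:
Constraint 1 (Y != W) on D(Y)={2,3,4,7,8} D(W)={3,4,6,7}: no change
So after constraint 1: D(W) = {3,4,6,7}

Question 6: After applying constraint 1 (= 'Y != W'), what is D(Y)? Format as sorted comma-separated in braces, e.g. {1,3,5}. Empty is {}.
Constraint 1 (Y != W) on D(Y)={2,3,4,7,8} D(W)={3,4,6,7}: no change
So after constraint 1: D(Y) = {2,3,4,7,8}

Answer: {2,3,4,7,8}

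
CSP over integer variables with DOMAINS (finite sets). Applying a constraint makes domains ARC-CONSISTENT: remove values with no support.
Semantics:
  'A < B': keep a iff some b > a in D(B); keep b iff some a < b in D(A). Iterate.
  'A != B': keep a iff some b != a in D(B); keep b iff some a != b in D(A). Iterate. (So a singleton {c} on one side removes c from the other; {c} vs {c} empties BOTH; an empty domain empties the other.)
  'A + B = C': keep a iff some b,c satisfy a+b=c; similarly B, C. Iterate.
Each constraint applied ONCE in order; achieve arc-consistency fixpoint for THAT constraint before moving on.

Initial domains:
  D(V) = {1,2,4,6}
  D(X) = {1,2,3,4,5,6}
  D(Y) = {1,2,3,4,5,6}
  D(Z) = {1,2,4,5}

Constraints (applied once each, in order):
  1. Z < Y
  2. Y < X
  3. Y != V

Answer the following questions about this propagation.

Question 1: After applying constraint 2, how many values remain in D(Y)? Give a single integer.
Answer: 4

Derivation:
Constraint 1 (Z < Y) on D(Z)={1,2,4,5} D(Y)={1,2,3,4,5,6}: Y {1,2,3,4,5,6}->{2,3,4,5,6}
Constraint 2 (Y < X) on D(Y)={2,3,4,5,6} D(X)={1,2,3,4,5,6}: Y {2,3,4,5,6}->{2,3,4,5}; X {1,2,3,4,5,6}->{3,4,5,6}
So after constraint 2: D(Y)={2,3,4,5}, size = 4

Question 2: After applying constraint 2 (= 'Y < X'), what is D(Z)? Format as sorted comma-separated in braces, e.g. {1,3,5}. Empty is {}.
Answer: {1,2,4,5}

Derivation:
Constraint 1 (Z < Y) on D(Z)={1,2,4,5} D(Y)={1,2,3,4,5,6}: Y {1,2,3,4,5,6}->{2,3,4,5,6}
Constraint 2 (Y < X) on D(Y)={2,3,4,5,6} D(X)={1,2,3,4,5,6}: Y {2,3,4,5,6}->{2,3,4,5}; X {1,2,3,4,5,6}->{3,4,5,6}
So after constraint 2: D(Z) = {1,2,4,5}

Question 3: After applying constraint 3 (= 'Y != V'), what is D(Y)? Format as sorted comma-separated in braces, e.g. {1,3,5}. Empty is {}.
Answer: {2,3,4,5}

Derivation:
Constraint 1 (Z < Y) on D(Z)={1,2,4,5} D(Y)={1,2,3,4,5,6}: Y {1,2,3,4,5,6}->{2,3,4,5,6}
Constraint 2 (Y < X) on D(Y)={2,3,4,5,6} D(X)={1,2,3,4,5,6}: Y {2,3,4,5,6}->{2,3,4,5}; X {1,2,3,4,5,6}->{3,4,5,6}
Constraint 3 (Y != V) on D(Y)={2,3,4,5} D(V)={1,2,4,6}: no change
So after constraint 3: D(Y) = {2,3,4,5}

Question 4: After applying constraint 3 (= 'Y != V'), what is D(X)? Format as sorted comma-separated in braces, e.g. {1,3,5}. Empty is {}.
Constraint 1 (Z < Y) on D(Z)={1,2,4,5} D(Y)={1,2,3,4,5,6}: Y {1,2,3,4,5,6}->{2,3,4,5,6}
Constraint 2 (Y < X) on D(Y)={2,3,4,5,6} D(X)={1,2,3,4,5,6}: Y {2,3,4,5,6}->{2,3,4,5}; X {1,2,3,4,5,6}->{3,4,5,6}
Constraint 3 (Y != V) on D(Y)={2,3,4,5} D(V)={1,2,4,6}: no change
So after constraint 3: D(X) = {3,4,5,6}

Answer: {3,4,5,6}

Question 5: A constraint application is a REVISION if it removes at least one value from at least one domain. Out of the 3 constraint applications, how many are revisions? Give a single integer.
Constraint 1 (Z < Y) on D(Z)={1,2,4,5} D(Y)={1,2,3,4,5,6}: Y {1,2,3,4,5,6}->{2,3,4,5,6} => REVISION
Constraint 2 (Y < X) on D(Y)={2,3,4,5,6} D(X)={1,2,3,4,5,6}: Y {2,3,4,5,6}->{2,3,4,5}; X {1,2,3,4,5,6}->{3,4,5,6} => REVISION
Constraint 3 (Y != V) on D(Y)={2,3,4,5} D(V)={1,2,4,6}: no change => not a revision
Total revisions = 2

Answer: 2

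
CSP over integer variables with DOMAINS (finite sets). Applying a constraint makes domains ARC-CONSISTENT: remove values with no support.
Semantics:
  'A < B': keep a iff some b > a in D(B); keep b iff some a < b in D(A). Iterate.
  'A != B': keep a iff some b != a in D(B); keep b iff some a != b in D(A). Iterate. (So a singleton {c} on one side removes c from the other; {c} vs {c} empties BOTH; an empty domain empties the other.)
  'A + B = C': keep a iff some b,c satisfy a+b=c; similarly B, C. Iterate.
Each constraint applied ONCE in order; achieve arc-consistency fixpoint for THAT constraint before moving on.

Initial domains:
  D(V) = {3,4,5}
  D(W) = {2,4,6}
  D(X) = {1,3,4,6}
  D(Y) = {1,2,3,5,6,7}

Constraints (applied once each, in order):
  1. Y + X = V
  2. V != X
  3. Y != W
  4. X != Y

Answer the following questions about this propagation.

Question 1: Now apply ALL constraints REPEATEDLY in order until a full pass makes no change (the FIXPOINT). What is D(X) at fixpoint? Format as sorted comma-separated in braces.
Answer: {1,3,4}

Derivation:
pass 0 (initial): D(X)={1,3,4,6}
pass 1: X {1,3,4,6}->{1,3,4}; Y {1,2,3,5,6,7}->{1,2,3}
pass 2: no change
Fixpoint after 2 passes: D(X) = {1,3,4}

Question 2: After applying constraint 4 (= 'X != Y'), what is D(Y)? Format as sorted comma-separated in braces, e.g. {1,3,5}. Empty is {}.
Constraint 1 (Y + X = V) on D(Y)={1,2,3,5,6,7} D(X)={1,3,4,6} D(V)={3,4,5}: Y {1,2,3,5,6,7}->{1,2,3}; X {1,3,4,6}->{1,3,4}
Constraint 2 (V != X) on D(V)={3,4,5} D(X)={1,3,4}: no change
Constraint 3 (Y != W) on D(Y)={1,2,3} D(W)={2,4,6}: no change
Constraint 4 (X != Y) on D(X)={1,3,4} D(Y)={1,2,3}: no change
So after constraint 4: D(Y) = {1,2,3}

Answer: {1,2,3}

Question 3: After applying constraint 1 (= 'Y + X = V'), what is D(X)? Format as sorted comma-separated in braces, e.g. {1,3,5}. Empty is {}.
Answer: {1,3,4}

Derivation:
Constraint 1 (Y + X = V) on D(Y)={1,2,3,5,6,7} D(X)={1,3,4,6} D(V)={3,4,5}: Y {1,2,3,5,6,7}->{1,2,3}; X {1,3,4,6}->{1,3,4}
So after constraint 1: D(X) = {1,3,4}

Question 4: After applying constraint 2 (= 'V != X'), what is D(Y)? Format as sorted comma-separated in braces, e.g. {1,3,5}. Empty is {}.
Constraint 1 (Y + X = V) on D(Y)={1,2,3,5,6,7} D(X)={1,3,4,6} D(V)={3,4,5}: Y {1,2,3,5,6,7}->{1,2,3}; X {1,3,4,6}->{1,3,4}
Constraint 2 (V != X) on D(V)={3,4,5} D(X)={1,3,4}: no change
So after constraint 2: D(Y) = {1,2,3}

Answer: {1,2,3}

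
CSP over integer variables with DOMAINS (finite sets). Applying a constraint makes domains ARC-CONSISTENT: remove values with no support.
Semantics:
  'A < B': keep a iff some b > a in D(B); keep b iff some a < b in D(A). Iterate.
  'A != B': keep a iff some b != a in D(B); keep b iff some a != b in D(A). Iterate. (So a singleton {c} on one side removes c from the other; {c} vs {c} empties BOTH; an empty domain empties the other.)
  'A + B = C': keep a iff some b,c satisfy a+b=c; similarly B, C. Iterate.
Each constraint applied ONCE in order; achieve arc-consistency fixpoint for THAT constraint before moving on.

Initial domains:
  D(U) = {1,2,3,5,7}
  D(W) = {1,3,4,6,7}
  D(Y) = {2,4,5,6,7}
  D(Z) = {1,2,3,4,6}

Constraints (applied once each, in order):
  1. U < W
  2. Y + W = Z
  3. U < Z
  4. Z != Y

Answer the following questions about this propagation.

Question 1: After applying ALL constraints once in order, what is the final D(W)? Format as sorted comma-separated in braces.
Constraint 1 (U < W) on D(U)={1,2,3,5,7} D(W)={1,3,4,6,7}: U {1,2,3,5,7}->{1,2,3,5}; W {1,3,4,6,7}->{3,4,6,7}
Constraint 2 (Y + W = Z) on D(Y)={2,4,5,6,7} D(W)={3,4,6,7} D(Z)={1,2,3,4,6}: Y {2,4,5,6,7}->{2}; W {3,4,6,7}->{4}; Z {1,2,3,4,6}->{6}
Constraint 3 (U < Z) on D(U)={1,2,3,5} D(Z)={6}: no change
Constraint 4 (Z != Y) on D(Z)={6} D(Y)={2}: no change
So after all 4 constraints: D(W) = {4}

Answer: {4}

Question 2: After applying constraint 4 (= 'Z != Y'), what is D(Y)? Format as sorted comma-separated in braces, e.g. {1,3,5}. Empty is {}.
Constraint 1 (U < W) on D(U)={1,2,3,5,7} D(W)={1,3,4,6,7}: U {1,2,3,5,7}->{1,2,3,5}; W {1,3,4,6,7}->{3,4,6,7}
Constraint 2 (Y + W = Z) on D(Y)={2,4,5,6,7} D(W)={3,4,6,7} D(Z)={1,2,3,4,6}: Y {2,4,5,6,7}->{2}; W {3,4,6,7}->{4}; Z {1,2,3,4,6}->{6}
Constraint 3 (U < Z) on D(U)={1,2,3,5} D(Z)={6}: no change
Constraint 4 (Z != Y) on D(Z)={6} D(Y)={2}: no change
So after constraint 4: D(Y) = {2}

Answer: {2}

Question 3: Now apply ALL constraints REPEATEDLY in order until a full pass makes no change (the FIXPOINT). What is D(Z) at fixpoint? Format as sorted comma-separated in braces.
Answer: {6}

Derivation:
pass 0 (initial): D(Z)={1,2,3,4,6}
pass 1: U {1,2,3,5,7}->{1,2,3,5}; W {1,3,4,6,7}->{4}; Y {2,4,5,6,7}->{2}; Z {1,2,3,4,6}->{6}
pass 2: U {1,2,3,5}->{1,2,3}
pass 3: no change
Fixpoint after 3 passes: D(Z) = {6}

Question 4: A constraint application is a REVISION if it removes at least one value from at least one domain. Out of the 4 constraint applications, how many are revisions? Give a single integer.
Constraint 1 (U < W) on D(U)={1,2,3,5,7} D(W)={1,3,4,6,7}: U {1,2,3,5,7}->{1,2,3,5}; W {1,3,4,6,7}->{3,4,6,7} => REVISION
Constraint 2 (Y + W = Z) on D(Y)={2,4,5,6,7} D(W)={3,4,6,7} D(Z)={1,2,3,4,6}: Y {2,4,5,6,7}->{2}; W {3,4,6,7}->{4}; Z {1,2,3,4,6}->{6} => REVISION
Constraint 3 (U < Z) on D(U)={1,2,3,5} D(Z)={6}: no change => not a revision
Constraint 4 (Z != Y) on D(Z)={6} D(Y)={2}: no change => not a revision
Total revisions = 2

Answer: 2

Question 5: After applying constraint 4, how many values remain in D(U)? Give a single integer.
Answer: 4

Derivation:
Constraint 1 (U < W) on D(U)={1,2,3,5,7} D(W)={1,3,4,6,7}: U {1,2,3,5,7}->{1,2,3,5}; W {1,3,4,6,7}->{3,4,6,7}
Constraint 2 (Y + W = Z) on D(Y)={2,4,5,6,7} D(W)={3,4,6,7} D(Z)={1,2,3,4,6}: Y {2,4,5,6,7}->{2}; W {3,4,6,7}->{4}; Z {1,2,3,4,6}->{6}
Constraint 3 (U < Z) on D(U)={1,2,3,5} D(Z)={6}: no change
Constraint 4 (Z != Y) on D(Z)={6} D(Y)={2}: no change
So after constraint 4: D(U)={1,2,3,5}, size = 4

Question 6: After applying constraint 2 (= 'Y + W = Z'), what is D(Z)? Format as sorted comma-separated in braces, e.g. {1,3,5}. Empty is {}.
Constraint 1 (U < W) on D(U)={1,2,3,5,7} D(W)={1,3,4,6,7}: U {1,2,3,5,7}->{1,2,3,5}; W {1,3,4,6,7}->{3,4,6,7}
Constraint 2 (Y + W = Z) on D(Y)={2,4,5,6,7} D(W)={3,4,6,7} D(Z)={1,2,3,4,6}: Y {2,4,5,6,7}->{2}; W {3,4,6,7}->{4}; Z {1,2,3,4,6}->{6}
So after constraint 2: D(Z) = {6}

Answer: {6}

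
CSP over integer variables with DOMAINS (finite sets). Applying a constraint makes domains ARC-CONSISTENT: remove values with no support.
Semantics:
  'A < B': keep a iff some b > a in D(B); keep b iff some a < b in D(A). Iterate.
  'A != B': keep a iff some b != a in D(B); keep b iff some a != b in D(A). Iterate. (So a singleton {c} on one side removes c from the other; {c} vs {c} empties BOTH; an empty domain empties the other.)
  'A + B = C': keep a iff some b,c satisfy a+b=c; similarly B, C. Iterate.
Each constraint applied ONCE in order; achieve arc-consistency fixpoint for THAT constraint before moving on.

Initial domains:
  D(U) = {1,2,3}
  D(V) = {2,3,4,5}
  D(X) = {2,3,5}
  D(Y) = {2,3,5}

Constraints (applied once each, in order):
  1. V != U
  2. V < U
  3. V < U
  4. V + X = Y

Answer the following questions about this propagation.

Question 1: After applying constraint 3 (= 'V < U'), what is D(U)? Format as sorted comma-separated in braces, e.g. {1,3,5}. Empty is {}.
Constraint 1 (V != U) on D(V)={2,3,4,5} D(U)={1,2,3}: no change
Constraint 2 (V < U) on D(V)={2,3,4,5} D(U)={1,2,3}: V {2,3,4,5}->{2}; U {1,2,3}->{3}
Constraint 3 (V < U) on D(V)={2} D(U)={3}: no change
So after constraint 3: D(U) = {3}

Answer: {3}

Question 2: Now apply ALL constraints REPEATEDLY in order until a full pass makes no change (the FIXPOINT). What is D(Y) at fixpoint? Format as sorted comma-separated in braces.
Answer: {5}

Derivation:
pass 0 (initial): D(Y)={2,3,5}
pass 1: U {1,2,3}->{3}; V {2,3,4,5}->{2}; X {2,3,5}->{3}; Y {2,3,5}->{5}
pass 2: no change
Fixpoint after 2 passes: D(Y) = {5}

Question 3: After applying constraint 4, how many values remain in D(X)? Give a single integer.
Answer: 1

Derivation:
Constraint 1 (V != U) on D(V)={2,3,4,5} D(U)={1,2,3}: no change
Constraint 2 (V < U) on D(V)={2,3,4,5} D(U)={1,2,3}: V {2,3,4,5}->{2}; U {1,2,3}->{3}
Constraint 3 (V < U) on D(V)={2} D(U)={3}: no change
Constraint 4 (V + X = Y) on D(V)={2} D(X)={2,3,5} D(Y)={2,3,5}: X {2,3,5}->{3}; Y {2,3,5}->{5}
So after constraint 4: D(X)={3}, size = 1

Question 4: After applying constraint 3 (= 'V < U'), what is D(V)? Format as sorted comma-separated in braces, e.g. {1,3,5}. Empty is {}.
Answer: {2}

Derivation:
Constraint 1 (V != U) on D(V)={2,3,4,5} D(U)={1,2,3}: no change
Constraint 2 (V < U) on D(V)={2,3,4,5} D(U)={1,2,3}: V {2,3,4,5}->{2}; U {1,2,3}->{3}
Constraint 3 (V < U) on D(V)={2} D(U)={3}: no change
So after constraint 3: D(V) = {2}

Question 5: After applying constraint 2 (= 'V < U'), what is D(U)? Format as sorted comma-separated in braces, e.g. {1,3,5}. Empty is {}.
Answer: {3}

Derivation:
Constraint 1 (V != U) on D(V)={2,3,4,5} D(U)={1,2,3}: no change
Constraint 2 (V < U) on D(V)={2,3,4,5} D(U)={1,2,3}: V {2,3,4,5}->{2}; U {1,2,3}->{3}
So after constraint 2: D(U) = {3}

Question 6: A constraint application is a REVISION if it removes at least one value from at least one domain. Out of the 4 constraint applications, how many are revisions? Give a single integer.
Answer: 2

Derivation:
Constraint 1 (V != U) on D(V)={2,3,4,5} D(U)={1,2,3}: no change => not a revision
Constraint 2 (V < U) on D(V)={2,3,4,5} D(U)={1,2,3}: V {2,3,4,5}->{2}; U {1,2,3}->{3} => REVISION
Constraint 3 (V < U) on D(V)={2} D(U)={3}: no change => not a revision
Constraint 4 (V + X = Y) on D(V)={2} D(X)={2,3,5} D(Y)={2,3,5}: X {2,3,5}->{3}; Y {2,3,5}->{5} => REVISION
Total revisions = 2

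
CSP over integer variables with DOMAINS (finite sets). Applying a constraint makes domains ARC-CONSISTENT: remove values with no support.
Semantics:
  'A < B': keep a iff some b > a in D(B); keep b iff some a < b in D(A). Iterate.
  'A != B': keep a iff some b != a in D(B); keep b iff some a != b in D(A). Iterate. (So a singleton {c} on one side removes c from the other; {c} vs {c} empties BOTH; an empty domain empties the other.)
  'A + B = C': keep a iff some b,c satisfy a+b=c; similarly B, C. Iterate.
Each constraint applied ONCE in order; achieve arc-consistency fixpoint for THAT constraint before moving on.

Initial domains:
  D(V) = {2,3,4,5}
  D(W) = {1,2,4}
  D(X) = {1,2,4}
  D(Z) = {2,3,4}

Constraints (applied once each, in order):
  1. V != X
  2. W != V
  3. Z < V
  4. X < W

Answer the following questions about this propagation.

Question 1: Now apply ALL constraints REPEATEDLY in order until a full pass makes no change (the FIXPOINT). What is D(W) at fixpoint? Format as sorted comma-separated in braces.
pass 0 (initial): D(W)={1,2,4}
pass 1: V {2,3,4,5}->{3,4,5}; W {1,2,4}->{2,4}; X {1,2,4}->{1,2}
pass 2: no change
Fixpoint after 2 passes: D(W) = {2,4}

Answer: {2,4}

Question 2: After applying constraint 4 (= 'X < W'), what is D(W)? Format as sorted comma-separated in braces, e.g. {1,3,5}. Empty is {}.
Answer: {2,4}

Derivation:
Constraint 1 (V != X) on D(V)={2,3,4,5} D(X)={1,2,4}: no change
Constraint 2 (W != V) on D(W)={1,2,4} D(V)={2,3,4,5}: no change
Constraint 3 (Z < V) on D(Z)={2,3,4} D(V)={2,3,4,5}: V {2,3,4,5}->{3,4,5}
Constraint 4 (X < W) on D(X)={1,2,4} D(W)={1,2,4}: X {1,2,4}->{1,2}; W {1,2,4}->{2,4}
So after constraint 4: D(W) = {2,4}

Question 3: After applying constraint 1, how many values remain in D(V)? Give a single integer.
Answer: 4

Derivation:
Constraint 1 (V != X) on D(V)={2,3,4,5} D(X)={1,2,4}: no change
So after constraint 1: D(V)={2,3,4,5}, size = 4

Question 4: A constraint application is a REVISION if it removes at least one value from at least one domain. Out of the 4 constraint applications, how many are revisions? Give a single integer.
Answer: 2

Derivation:
Constraint 1 (V != X) on D(V)={2,3,4,5} D(X)={1,2,4}: no change => not a revision
Constraint 2 (W != V) on D(W)={1,2,4} D(V)={2,3,4,5}: no change => not a revision
Constraint 3 (Z < V) on D(Z)={2,3,4} D(V)={2,3,4,5}: V {2,3,4,5}->{3,4,5} => REVISION
Constraint 4 (X < W) on D(X)={1,2,4} D(W)={1,2,4}: X {1,2,4}->{1,2}; W {1,2,4}->{2,4} => REVISION
Total revisions = 2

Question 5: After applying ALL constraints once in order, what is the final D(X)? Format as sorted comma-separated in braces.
Constraint 1 (V != X) on D(V)={2,3,4,5} D(X)={1,2,4}: no change
Constraint 2 (W != V) on D(W)={1,2,4} D(V)={2,3,4,5}: no change
Constraint 3 (Z < V) on D(Z)={2,3,4} D(V)={2,3,4,5}: V {2,3,4,5}->{3,4,5}
Constraint 4 (X < W) on D(X)={1,2,4} D(W)={1,2,4}: X {1,2,4}->{1,2}; W {1,2,4}->{2,4}
So after all 4 constraints: D(X) = {1,2}

Answer: {1,2}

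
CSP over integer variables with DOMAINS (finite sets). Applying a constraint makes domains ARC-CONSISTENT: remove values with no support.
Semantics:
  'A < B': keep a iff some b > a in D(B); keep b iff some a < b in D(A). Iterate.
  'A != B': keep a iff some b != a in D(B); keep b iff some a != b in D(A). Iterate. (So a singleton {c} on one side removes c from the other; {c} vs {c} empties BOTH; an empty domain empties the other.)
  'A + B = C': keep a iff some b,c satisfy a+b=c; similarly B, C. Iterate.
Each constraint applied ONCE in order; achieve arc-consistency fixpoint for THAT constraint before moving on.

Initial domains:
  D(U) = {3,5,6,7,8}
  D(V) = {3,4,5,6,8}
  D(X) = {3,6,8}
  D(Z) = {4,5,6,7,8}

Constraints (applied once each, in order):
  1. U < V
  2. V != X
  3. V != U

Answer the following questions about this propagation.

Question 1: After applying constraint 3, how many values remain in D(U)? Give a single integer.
Constraint 1 (U < V) on D(U)={3,5,6,7,8} D(V)={3,4,5,6,8}: U {3,5,6,7,8}->{3,5,6,7}; V {3,4,5,6,8}->{4,5,6,8}
Constraint 2 (V != X) on D(V)={4,5,6,8} D(X)={3,6,8}: no change
Constraint 3 (V != U) on D(V)={4,5,6,8} D(U)={3,5,6,7}: no change
So after constraint 3: D(U)={3,5,6,7}, size = 4

Answer: 4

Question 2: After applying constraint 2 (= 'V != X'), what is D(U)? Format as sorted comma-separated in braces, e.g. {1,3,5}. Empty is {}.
Constraint 1 (U < V) on D(U)={3,5,6,7,8} D(V)={3,4,5,6,8}: U {3,5,6,7,8}->{3,5,6,7}; V {3,4,5,6,8}->{4,5,6,8}
Constraint 2 (V != X) on D(V)={4,5,6,8} D(X)={3,6,8}: no change
So after constraint 2: D(U) = {3,5,6,7}

Answer: {3,5,6,7}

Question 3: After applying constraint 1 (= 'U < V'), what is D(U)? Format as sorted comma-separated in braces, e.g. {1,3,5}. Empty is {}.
Constraint 1 (U < V) on D(U)={3,5,6,7,8} D(V)={3,4,5,6,8}: U {3,5,6,7,8}->{3,5,6,7}; V {3,4,5,6,8}->{4,5,6,8}
So after constraint 1: D(U) = {3,5,6,7}

Answer: {3,5,6,7}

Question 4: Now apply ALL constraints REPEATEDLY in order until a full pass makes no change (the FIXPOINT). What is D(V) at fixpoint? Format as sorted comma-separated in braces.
pass 0 (initial): D(V)={3,4,5,6,8}
pass 1: U {3,5,6,7,8}->{3,5,6,7}; V {3,4,5,6,8}->{4,5,6,8}
pass 2: no change
Fixpoint after 2 passes: D(V) = {4,5,6,8}

Answer: {4,5,6,8}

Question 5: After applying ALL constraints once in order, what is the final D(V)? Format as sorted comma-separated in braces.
Constraint 1 (U < V) on D(U)={3,5,6,7,8} D(V)={3,4,5,6,8}: U {3,5,6,7,8}->{3,5,6,7}; V {3,4,5,6,8}->{4,5,6,8}
Constraint 2 (V != X) on D(V)={4,5,6,8} D(X)={3,6,8}: no change
Constraint 3 (V != U) on D(V)={4,5,6,8} D(U)={3,5,6,7}: no change
So after all 3 constraints: D(V) = {4,5,6,8}

Answer: {4,5,6,8}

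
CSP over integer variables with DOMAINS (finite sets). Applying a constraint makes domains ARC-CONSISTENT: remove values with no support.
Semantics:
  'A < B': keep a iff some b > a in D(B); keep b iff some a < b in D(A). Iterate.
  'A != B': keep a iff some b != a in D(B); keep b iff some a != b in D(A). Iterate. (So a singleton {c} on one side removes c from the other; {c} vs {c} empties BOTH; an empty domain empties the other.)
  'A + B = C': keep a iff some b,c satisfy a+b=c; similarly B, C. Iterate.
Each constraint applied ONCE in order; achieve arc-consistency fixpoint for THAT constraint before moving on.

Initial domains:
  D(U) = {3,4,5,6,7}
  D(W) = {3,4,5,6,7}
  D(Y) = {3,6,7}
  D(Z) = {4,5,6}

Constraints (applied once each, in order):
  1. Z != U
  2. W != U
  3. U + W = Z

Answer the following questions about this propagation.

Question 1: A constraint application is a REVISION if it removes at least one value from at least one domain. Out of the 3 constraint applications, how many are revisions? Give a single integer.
Answer: 1

Derivation:
Constraint 1 (Z != U) on D(Z)={4,5,6} D(U)={3,4,5,6,7}: no change => not a revision
Constraint 2 (W != U) on D(W)={3,4,5,6,7} D(U)={3,4,5,6,7}: no change => not a revision
Constraint 3 (U + W = Z) on D(U)={3,4,5,6,7} D(W)={3,4,5,6,7} D(Z)={4,5,6}: U {3,4,5,6,7}->{3}; W {3,4,5,6,7}->{3}; Z {4,5,6}->{6} => REVISION
Total revisions = 1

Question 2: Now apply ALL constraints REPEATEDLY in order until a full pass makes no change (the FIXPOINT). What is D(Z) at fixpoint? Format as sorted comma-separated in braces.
pass 0 (initial): D(Z)={4,5,6}
pass 1: U {3,4,5,6,7}->{3}; W {3,4,5,6,7}->{3}; Z {4,5,6}->{6}
pass 2: U {3}->{}; W {3}->{}; Z {6}->{}
pass 3: no change
Fixpoint after 3 passes: D(Z) = {}

Answer: {}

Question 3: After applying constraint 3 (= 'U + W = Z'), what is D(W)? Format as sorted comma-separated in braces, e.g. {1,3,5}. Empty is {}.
Answer: {3}

Derivation:
Constraint 1 (Z != U) on D(Z)={4,5,6} D(U)={3,4,5,6,7}: no change
Constraint 2 (W != U) on D(W)={3,4,5,6,7} D(U)={3,4,5,6,7}: no change
Constraint 3 (U + W = Z) on D(U)={3,4,5,6,7} D(W)={3,4,5,6,7} D(Z)={4,5,6}: U {3,4,5,6,7}->{3}; W {3,4,5,6,7}->{3}; Z {4,5,6}->{6}
So after constraint 3: D(W) = {3}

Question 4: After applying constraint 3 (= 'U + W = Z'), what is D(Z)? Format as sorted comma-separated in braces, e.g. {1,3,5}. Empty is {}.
Answer: {6}

Derivation:
Constraint 1 (Z != U) on D(Z)={4,5,6} D(U)={3,4,5,6,7}: no change
Constraint 2 (W != U) on D(W)={3,4,5,6,7} D(U)={3,4,5,6,7}: no change
Constraint 3 (U + W = Z) on D(U)={3,4,5,6,7} D(W)={3,4,5,6,7} D(Z)={4,5,6}: U {3,4,5,6,7}->{3}; W {3,4,5,6,7}->{3}; Z {4,5,6}->{6}
So after constraint 3: D(Z) = {6}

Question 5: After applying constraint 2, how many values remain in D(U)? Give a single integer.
Constraint 1 (Z != U) on D(Z)={4,5,6} D(U)={3,4,5,6,7}: no change
Constraint 2 (W != U) on D(W)={3,4,5,6,7} D(U)={3,4,5,6,7}: no change
So after constraint 2: D(U)={3,4,5,6,7}, size = 5

Answer: 5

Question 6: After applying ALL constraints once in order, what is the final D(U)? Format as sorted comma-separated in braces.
Constraint 1 (Z != U) on D(Z)={4,5,6} D(U)={3,4,5,6,7}: no change
Constraint 2 (W != U) on D(W)={3,4,5,6,7} D(U)={3,4,5,6,7}: no change
Constraint 3 (U + W = Z) on D(U)={3,4,5,6,7} D(W)={3,4,5,6,7} D(Z)={4,5,6}: U {3,4,5,6,7}->{3}; W {3,4,5,6,7}->{3}; Z {4,5,6}->{6}
So after all 3 constraints: D(U) = {3}

Answer: {3}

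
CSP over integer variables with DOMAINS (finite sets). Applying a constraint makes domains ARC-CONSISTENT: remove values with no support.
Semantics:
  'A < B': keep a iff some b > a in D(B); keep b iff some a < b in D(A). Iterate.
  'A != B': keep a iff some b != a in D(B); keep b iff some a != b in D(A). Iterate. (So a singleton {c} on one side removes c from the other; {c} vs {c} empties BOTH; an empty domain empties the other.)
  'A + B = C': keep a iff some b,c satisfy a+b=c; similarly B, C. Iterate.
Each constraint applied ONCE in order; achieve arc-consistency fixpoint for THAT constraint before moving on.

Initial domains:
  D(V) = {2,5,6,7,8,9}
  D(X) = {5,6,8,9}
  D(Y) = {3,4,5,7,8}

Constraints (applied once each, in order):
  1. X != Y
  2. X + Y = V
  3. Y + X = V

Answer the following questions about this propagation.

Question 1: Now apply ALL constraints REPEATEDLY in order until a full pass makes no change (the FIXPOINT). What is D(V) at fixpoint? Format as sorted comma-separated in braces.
Answer: {8,9}

Derivation:
pass 0 (initial): D(V)={2,5,6,7,8,9}
pass 1: V {2,5,6,7,8,9}->{8,9}; X {5,6,8,9}->{5,6}; Y {3,4,5,7,8}->{3,4}
pass 2: no change
Fixpoint after 2 passes: D(V) = {8,9}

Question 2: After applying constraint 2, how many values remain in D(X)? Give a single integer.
Constraint 1 (X != Y) on D(X)={5,6,8,9} D(Y)={3,4,5,7,8}: no change
Constraint 2 (X + Y = V) on D(X)={5,6,8,9} D(Y)={3,4,5,7,8} D(V)={2,5,6,7,8,9}: X {5,6,8,9}->{5,6}; Y {3,4,5,7,8}->{3,4}; V {2,5,6,7,8,9}->{8,9}
So after constraint 2: D(X)={5,6}, size = 2

Answer: 2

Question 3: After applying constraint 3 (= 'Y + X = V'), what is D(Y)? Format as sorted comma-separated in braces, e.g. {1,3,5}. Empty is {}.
Constraint 1 (X != Y) on D(X)={5,6,8,9} D(Y)={3,4,5,7,8}: no change
Constraint 2 (X + Y = V) on D(X)={5,6,8,9} D(Y)={3,4,5,7,8} D(V)={2,5,6,7,8,9}: X {5,6,8,9}->{5,6}; Y {3,4,5,7,8}->{3,4}; V {2,5,6,7,8,9}->{8,9}
Constraint 3 (Y + X = V) on D(Y)={3,4} D(X)={5,6} D(V)={8,9}: no change
So after constraint 3: D(Y) = {3,4}

Answer: {3,4}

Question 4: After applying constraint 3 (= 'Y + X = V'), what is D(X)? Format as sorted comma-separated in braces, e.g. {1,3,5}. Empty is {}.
Constraint 1 (X != Y) on D(X)={5,6,8,9} D(Y)={3,4,5,7,8}: no change
Constraint 2 (X + Y = V) on D(X)={5,6,8,9} D(Y)={3,4,5,7,8} D(V)={2,5,6,7,8,9}: X {5,6,8,9}->{5,6}; Y {3,4,5,7,8}->{3,4}; V {2,5,6,7,8,9}->{8,9}
Constraint 3 (Y + X = V) on D(Y)={3,4} D(X)={5,6} D(V)={8,9}: no change
So after constraint 3: D(X) = {5,6}

Answer: {5,6}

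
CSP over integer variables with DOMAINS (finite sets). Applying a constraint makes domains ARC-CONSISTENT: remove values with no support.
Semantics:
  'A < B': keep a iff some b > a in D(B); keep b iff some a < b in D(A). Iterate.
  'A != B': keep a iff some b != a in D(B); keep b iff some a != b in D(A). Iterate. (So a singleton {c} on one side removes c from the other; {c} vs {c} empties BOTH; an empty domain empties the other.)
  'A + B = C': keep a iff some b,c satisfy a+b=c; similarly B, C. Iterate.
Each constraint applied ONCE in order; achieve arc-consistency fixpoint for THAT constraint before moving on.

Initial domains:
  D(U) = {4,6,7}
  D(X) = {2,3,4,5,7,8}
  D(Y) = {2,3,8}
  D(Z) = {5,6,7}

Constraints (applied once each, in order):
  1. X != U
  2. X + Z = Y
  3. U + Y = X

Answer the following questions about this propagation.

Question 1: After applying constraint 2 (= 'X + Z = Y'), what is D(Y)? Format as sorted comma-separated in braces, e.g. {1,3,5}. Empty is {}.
Answer: {8}

Derivation:
Constraint 1 (X != U) on D(X)={2,3,4,5,7,8} D(U)={4,6,7}: no change
Constraint 2 (X + Z = Y) on D(X)={2,3,4,5,7,8} D(Z)={5,6,7} D(Y)={2,3,8}: X {2,3,4,5,7,8}->{2,3}; Z {5,6,7}->{5,6}; Y {2,3,8}->{8}
So after constraint 2: D(Y) = {8}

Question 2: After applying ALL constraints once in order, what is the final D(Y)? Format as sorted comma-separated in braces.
Answer: {}

Derivation:
Constraint 1 (X != U) on D(X)={2,3,4,5,7,8} D(U)={4,6,7}: no change
Constraint 2 (X + Z = Y) on D(X)={2,3,4,5,7,8} D(Z)={5,6,7} D(Y)={2,3,8}: X {2,3,4,5,7,8}->{2,3}; Z {5,6,7}->{5,6}; Y {2,3,8}->{8}
Constraint 3 (U + Y = X) on D(U)={4,6,7} D(Y)={8} D(X)={2,3}: U {4,6,7}->{}; Y {8}->{}; X {2,3}->{}
So after all 3 constraints: D(Y) = {}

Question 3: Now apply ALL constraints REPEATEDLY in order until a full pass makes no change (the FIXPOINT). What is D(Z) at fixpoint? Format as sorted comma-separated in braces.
Answer: {}

Derivation:
pass 0 (initial): D(Z)={5,6,7}
pass 1: U {4,6,7}->{}; X {2,3,4,5,7,8}->{}; Y {2,3,8}->{}; Z {5,6,7}->{5,6}
pass 2: Z {5,6}->{}
pass 3: no change
Fixpoint after 3 passes: D(Z) = {}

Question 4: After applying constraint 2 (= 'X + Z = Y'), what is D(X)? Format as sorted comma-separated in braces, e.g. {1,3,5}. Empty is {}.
Constraint 1 (X != U) on D(X)={2,3,4,5,7,8} D(U)={4,6,7}: no change
Constraint 2 (X + Z = Y) on D(X)={2,3,4,5,7,8} D(Z)={5,6,7} D(Y)={2,3,8}: X {2,3,4,5,7,8}->{2,3}; Z {5,6,7}->{5,6}; Y {2,3,8}->{8}
So after constraint 2: D(X) = {2,3}

Answer: {2,3}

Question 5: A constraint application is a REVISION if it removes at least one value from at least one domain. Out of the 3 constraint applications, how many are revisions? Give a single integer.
Answer: 2

Derivation:
Constraint 1 (X != U) on D(X)={2,3,4,5,7,8} D(U)={4,6,7}: no change => not a revision
Constraint 2 (X + Z = Y) on D(X)={2,3,4,5,7,8} D(Z)={5,6,7} D(Y)={2,3,8}: X {2,3,4,5,7,8}->{2,3}; Z {5,6,7}->{5,6}; Y {2,3,8}->{8} => REVISION
Constraint 3 (U + Y = X) on D(U)={4,6,7} D(Y)={8} D(X)={2,3}: U {4,6,7}->{}; Y {8}->{}; X {2,3}->{} => REVISION
Total revisions = 2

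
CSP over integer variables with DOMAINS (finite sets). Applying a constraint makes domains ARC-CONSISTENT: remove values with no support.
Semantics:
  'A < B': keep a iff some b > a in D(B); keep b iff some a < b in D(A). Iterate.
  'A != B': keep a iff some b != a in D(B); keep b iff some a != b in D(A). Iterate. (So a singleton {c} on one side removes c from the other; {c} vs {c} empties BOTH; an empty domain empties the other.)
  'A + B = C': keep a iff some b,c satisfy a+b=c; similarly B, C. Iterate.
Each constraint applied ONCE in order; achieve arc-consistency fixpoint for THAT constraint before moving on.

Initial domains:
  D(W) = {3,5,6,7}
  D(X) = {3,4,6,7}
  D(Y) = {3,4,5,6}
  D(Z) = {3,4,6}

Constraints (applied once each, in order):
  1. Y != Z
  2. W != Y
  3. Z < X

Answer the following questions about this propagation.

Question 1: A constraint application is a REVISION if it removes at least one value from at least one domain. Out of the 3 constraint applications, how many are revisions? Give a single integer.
Constraint 1 (Y != Z) on D(Y)={3,4,5,6} D(Z)={3,4,6}: no change => not a revision
Constraint 2 (W != Y) on D(W)={3,5,6,7} D(Y)={3,4,5,6}: no change => not a revision
Constraint 3 (Z < X) on D(Z)={3,4,6} D(X)={3,4,6,7}: X {3,4,6,7}->{4,6,7} => REVISION
Total revisions = 1

Answer: 1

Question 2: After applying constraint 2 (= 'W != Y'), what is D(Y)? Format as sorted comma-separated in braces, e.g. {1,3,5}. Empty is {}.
Answer: {3,4,5,6}

Derivation:
Constraint 1 (Y != Z) on D(Y)={3,4,5,6} D(Z)={3,4,6}: no change
Constraint 2 (W != Y) on D(W)={3,5,6,7} D(Y)={3,4,5,6}: no change
So after constraint 2: D(Y) = {3,4,5,6}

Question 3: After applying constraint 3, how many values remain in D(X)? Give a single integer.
Answer: 3

Derivation:
Constraint 1 (Y != Z) on D(Y)={3,4,5,6} D(Z)={3,4,6}: no change
Constraint 2 (W != Y) on D(W)={3,5,6,7} D(Y)={3,4,5,6}: no change
Constraint 3 (Z < X) on D(Z)={3,4,6} D(X)={3,4,6,7}: X {3,4,6,7}->{4,6,7}
So after constraint 3: D(X)={4,6,7}, size = 3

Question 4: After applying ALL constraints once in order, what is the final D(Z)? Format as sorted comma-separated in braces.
Answer: {3,4,6}

Derivation:
Constraint 1 (Y != Z) on D(Y)={3,4,5,6} D(Z)={3,4,6}: no change
Constraint 2 (W != Y) on D(W)={3,5,6,7} D(Y)={3,4,5,6}: no change
Constraint 3 (Z < X) on D(Z)={3,4,6} D(X)={3,4,6,7}: X {3,4,6,7}->{4,6,7}
So after all 3 constraints: D(Z) = {3,4,6}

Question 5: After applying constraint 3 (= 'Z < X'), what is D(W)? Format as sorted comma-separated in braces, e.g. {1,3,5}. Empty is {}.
Answer: {3,5,6,7}

Derivation:
Constraint 1 (Y != Z) on D(Y)={3,4,5,6} D(Z)={3,4,6}: no change
Constraint 2 (W != Y) on D(W)={3,5,6,7} D(Y)={3,4,5,6}: no change
Constraint 3 (Z < X) on D(Z)={3,4,6} D(X)={3,4,6,7}: X {3,4,6,7}->{4,6,7}
So after constraint 3: D(W) = {3,5,6,7}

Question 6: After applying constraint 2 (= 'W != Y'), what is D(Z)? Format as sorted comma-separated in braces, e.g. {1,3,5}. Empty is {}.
Constraint 1 (Y != Z) on D(Y)={3,4,5,6} D(Z)={3,4,6}: no change
Constraint 2 (W != Y) on D(W)={3,5,6,7} D(Y)={3,4,5,6}: no change
So after constraint 2: D(Z) = {3,4,6}

Answer: {3,4,6}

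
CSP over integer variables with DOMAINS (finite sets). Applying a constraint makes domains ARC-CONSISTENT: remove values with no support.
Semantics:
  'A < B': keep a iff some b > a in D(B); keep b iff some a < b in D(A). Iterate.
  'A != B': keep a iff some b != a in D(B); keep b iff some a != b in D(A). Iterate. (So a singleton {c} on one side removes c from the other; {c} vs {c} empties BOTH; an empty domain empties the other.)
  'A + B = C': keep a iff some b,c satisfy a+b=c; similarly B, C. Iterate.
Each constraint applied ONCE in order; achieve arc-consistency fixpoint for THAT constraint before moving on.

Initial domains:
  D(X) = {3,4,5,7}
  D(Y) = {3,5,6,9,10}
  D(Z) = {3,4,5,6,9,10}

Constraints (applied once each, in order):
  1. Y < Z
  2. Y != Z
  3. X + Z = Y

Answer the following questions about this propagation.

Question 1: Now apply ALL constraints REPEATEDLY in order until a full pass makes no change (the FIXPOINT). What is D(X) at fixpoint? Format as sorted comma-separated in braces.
Answer: {}

Derivation:
pass 0 (initial): D(X)={3,4,5,7}
pass 1: X {3,4,5,7}->{3,4,5}; Y {3,5,6,9,10}->{9}; Z {3,4,5,6,9,10}->{4,5,6}
pass 2: X {3,4,5}->{}; Y {9}->{}; Z {4,5,6}->{}
pass 3: no change
Fixpoint after 3 passes: D(X) = {}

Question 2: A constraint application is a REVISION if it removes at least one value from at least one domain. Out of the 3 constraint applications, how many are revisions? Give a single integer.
Answer: 2

Derivation:
Constraint 1 (Y < Z) on D(Y)={3,5,6,9,10} D(Z)={3,4,5,6,9,10}: Y {3,5,6,9,10}->{3,5,6,9}; Z {3,4,5,6,9,10}->{4,5,6,9,10} => REVISION
Constraint 2 (Y != Z) on D(Y)={3,5,6,9} D(Z)={4,5,6,9,10}: no change => not a revision
Constraint 3 (X + Z = Y) on D(X)={3,4,5,7} D(Z)={4,5,6,9,10} D(Y)={3,5,6,9}: X {3,4,5,7}->{3,4,5}; Z {4,5,6,9,10}->{4,5,6}; Y {3,5,6,9}->{9} => REVISION
Total revisions = 2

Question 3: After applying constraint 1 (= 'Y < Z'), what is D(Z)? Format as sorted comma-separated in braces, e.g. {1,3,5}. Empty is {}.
Answer: {4,5,6,9,10}

Derivation:
Constraint 1 (Y < Z) on D(Y)={3,5,6,9,10} D(Z)={3,4,5,6,9,10}: Y {3,5,6,9,10}->{3,5,6,9}; Z {3,4,5,6,9,10}->{4,5,6,9,10}
So after constraint 1: D(Z) = {4,5,6,9,10}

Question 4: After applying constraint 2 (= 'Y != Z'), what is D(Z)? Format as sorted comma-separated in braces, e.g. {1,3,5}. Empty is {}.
Constraint 1 (Y < Z) on D(Y)={3,5,6,9,10} D(Z)={3,4,5,6,9,10}: Y {3,5,6,9,10}->{3,5,6,9}; Z {3,4,5,6,9,10}->{4,5,6,9,10}
Constraint 2 (Y != Z) on D(Y)={3,5,6,9} D(Z)={4,5,6,9,10}: no change
So after constraint 2: D(Z) = {4,5,6,9,10}

Answer: {4,5,6,9,10}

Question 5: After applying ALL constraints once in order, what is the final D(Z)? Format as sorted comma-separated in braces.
Answer: {4,5,6}

Derivation:
Constraint 1 (Y < Z) on D(Y)={3,5,6,9,10} D(Z)={3,4,5,6,9,10}: Y {3,5,6,9,10}->{3,5,6,9}; Z {3,4,5,6,9,10}->{4,5,6,9,10}
Constraint 2 (Y != Z) on D(Y)={3,5,6,9} D(Z)={4,5,6,9,10}: no change
Constraint 3 (X + Z = Y) on D(X)={3,4,5,7} D(Z)={4,5,6,9,10} D(Y)={3,5,6,9}: X {3,4,5,7}->{3,4,5}; Z {4,5,6,9,10}->{4,5,6}; Y {3,5,6,9}->{9}
So after all 3 constraints: D(Z) = {4,5,6}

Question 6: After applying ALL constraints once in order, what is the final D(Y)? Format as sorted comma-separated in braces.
Constraint 1 (Y < Z) on D(Y)={3,5,6,9,10} D(Z)={3,4,5,6,9,10}: Y {3,5,6,9,10}->{3,5,6,9}; Z {3,4,5,6,9,10}->{4,5,6,9,10}
Constraint 2 (Y != Z) on D(Y)={3,5,6,9} D(Z)={4,5,6,9,10}: no change
Constraint 3 (X + Z = Y) on D(X)={3,4,5,7} D(Z)={4,5,6,9,10} D(Y)={3,5,6,9}: X {3,4,5,7}->{3,4,5}; Z {4,5,6,9,10}->{4,5,6}; Y {3,5,6,9}->{9}
So after all 3 constraints: D(Y) = {9}

Answer: {9}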